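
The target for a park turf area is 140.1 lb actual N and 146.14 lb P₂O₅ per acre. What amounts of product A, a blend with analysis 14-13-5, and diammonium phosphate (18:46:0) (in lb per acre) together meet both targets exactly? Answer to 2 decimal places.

Per-acre balance (a = product A, b = diammonium phosphate):
N: 0.14·a + 0.18·b = 140.1
P₂O₅: 0.13·a + 0.46·b = 146.14
Eliminate a: (row1) − 0.14/0.13·(row2) → -0.315385·b = -17.2815, so b = 54.7951.
Back-substitute: a = (140.1 − 0.18·54.7951) / 0.14 = 930.263.

930.26 lb product A, 54.80 lb diammonium phosphate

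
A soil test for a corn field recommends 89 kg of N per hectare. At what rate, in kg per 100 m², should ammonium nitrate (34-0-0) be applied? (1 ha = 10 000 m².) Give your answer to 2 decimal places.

Product per hectare = 89 / 34% = 261.765 kg.
Convert to per 100 m²: 261.765 × 0.01 = 2.61765 kg.

2.62 kg of product per hundred sq m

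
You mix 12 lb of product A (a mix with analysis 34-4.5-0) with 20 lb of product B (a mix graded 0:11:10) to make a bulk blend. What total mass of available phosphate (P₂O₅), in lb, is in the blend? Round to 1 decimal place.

P₂O₅ mass = 4.5%×12 + 11%×20 = 2.74 lb.

2.7 lb P₂O₅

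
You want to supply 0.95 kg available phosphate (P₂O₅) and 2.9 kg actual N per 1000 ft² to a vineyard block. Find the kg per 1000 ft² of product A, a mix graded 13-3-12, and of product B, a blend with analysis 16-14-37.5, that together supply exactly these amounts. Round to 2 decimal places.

18.96 kg product A, 2.72 kg product B

Let a = kg of product A, b = kg of product B (per 1000 ft²).
P₂O₅: 0.03·a + 0.14·b = 0.95
N: 0.13·a + 0.16·b = 2.9
Solving simultaneously: a = 18.9552, b = 2.72388.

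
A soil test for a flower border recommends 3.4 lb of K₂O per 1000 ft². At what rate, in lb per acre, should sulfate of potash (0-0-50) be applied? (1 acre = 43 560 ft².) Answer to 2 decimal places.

Product per 1000 ft² = 3.4 / 50% = 6.8 lb.
Convert to per acre: 6.8 × 43.56 = 296.208 lb.

296.21 lb of product per acre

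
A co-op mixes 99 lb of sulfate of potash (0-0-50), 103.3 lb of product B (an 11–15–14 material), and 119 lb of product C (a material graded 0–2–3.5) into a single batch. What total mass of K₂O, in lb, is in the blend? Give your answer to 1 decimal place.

68.1 lb K₂O

K₂O mass = 50%×99 + 14%×103.3 + 3.5%×119 = 68.127 lb.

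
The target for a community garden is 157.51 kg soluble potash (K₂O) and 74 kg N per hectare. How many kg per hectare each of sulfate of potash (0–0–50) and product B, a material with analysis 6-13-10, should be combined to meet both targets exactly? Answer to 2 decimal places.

68.35 kg sulfate of potash, 1233.33 kg product B

Let a = kg of sulfate of potash, b = kg of product B (per hectare).
K₂O: 0.5·a + 0.1·b = 157.51
N: 0·a + 0.06·b = 74
Solving simultaneously: a = 68.3533, b = 1233.333.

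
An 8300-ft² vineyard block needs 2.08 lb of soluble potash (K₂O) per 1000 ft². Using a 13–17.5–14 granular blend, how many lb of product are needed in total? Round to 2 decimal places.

123.31 lb

Product per 1000 ft² = 2.08 / 14% = 14.8571 lb.
Total product = 14.8571 × 8300 / 1000 = 123.314 lb.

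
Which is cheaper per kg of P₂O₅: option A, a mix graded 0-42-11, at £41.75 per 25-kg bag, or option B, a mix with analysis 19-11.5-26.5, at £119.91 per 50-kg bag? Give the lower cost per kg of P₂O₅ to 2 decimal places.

option A: P₂O₅ per bag = 25 × 42% = 10.5 kg; cost = 41.75 / 10.5 = £3.9762/kg P₂O₅.
option B: P₂O₅ per bag = 50 × 11.5% = 5.75 kg; cost = 119.91 / 5.75 = £20.8539/kg P₂O₅.
option A is cheaper.

£3.98 per kg P₂O₅ (option A)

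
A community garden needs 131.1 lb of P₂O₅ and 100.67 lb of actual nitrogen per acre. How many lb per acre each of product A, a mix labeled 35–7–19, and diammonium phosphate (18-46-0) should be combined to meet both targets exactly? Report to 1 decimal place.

153.0 lb product A, 261.7 lb diammonium phosphate

Let a = lb of product A, b = lb of diammonium phosphate (per acre).
P₂O₅: 0.07·a + 0.46·b = 131.1
N: 0.35·a + 0.18·b = 100.67
Solving simultaneously: a = 153.034, b = 261.712.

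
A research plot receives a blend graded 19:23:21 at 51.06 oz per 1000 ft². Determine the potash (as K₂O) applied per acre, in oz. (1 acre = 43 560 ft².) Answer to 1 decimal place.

467.1 oz K₂O per acre

K₂O per 1000 ft² = 51.06 × 21% = 10.7226 oz.
Convert to per acre: 10.7226 × 43.56 = 467.076 oz.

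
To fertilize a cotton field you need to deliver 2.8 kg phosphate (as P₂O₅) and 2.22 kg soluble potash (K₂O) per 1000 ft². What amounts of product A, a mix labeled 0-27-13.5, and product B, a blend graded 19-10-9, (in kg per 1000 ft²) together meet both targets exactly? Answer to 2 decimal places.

2.78 kg product A, 20.50 kg product B

With a, b = kg per 1000 ft² of product A and product B:
P₂O₅: 0.27·a + 0.1·b = 2.8
K₂O: 0.135·a + 0.09·b = 2.22
Solving simultaneously: a = 2.77778, b = 20.5.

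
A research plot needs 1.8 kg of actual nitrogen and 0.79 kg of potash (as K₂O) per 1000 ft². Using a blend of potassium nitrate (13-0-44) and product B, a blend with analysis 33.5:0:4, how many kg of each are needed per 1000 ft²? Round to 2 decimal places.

1.35 kg potassium nitrate, 4.85 kg product B

Per-1000 ft² balance (a = potassium nitrate, b = product B):
N: 0.13·a + 0.335·b = 1.8
K₂O: 0.44·a + 0.04·b = 0.79
Solving simultaneously: a = 1.35478, b = 4.8474.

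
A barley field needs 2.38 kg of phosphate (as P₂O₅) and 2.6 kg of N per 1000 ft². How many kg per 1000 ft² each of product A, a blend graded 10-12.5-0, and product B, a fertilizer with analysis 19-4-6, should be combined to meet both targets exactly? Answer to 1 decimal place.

17.6 kg product A, 4.4 kg product B

Let a = kg of product A, b = kg of product B (per 1000 ft²).
P₂O₅: 0.125·a + 0.04·b = 2.38
N: 0.1·a + 0.19·b = 2.6
Eliminate a: (row1) − 0.125/0.1·(row2) → -0.1975·b = -0.87, so b = 4.40506.
Back-substitute: a = (2.38 − 0.04·4.40506) / 0.125 = 17.6304.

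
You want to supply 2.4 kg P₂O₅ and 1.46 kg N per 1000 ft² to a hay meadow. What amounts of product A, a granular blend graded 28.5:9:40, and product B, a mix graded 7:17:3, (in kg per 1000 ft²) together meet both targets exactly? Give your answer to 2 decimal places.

1.90 kg product A, 13.11 kg product B

Let a = kg of product A, b = kg of product B (per 1000 ft²).
P₂O₅: 0.09·a + 0.17·b = 2.4
N: 0.285·a + 0.07·b = 1.46
Eliminate a: (row1) − 0.09/0.285·(row2) → 0.147895·b = 1.93895, so b = 13.1103.
Back-substitute: a = (2.4 − 0.17·13.1103) / 0.09 = 1.90273.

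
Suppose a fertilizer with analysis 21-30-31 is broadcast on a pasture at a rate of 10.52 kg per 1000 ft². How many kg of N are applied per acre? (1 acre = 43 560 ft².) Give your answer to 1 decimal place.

nitrogen per 1000 ft² = 10.52 × 21% = 2.2092 kg.
Convert to per acre: 2.2092 × 43.56 = 96.2328 kg.

96.2 kg N per acre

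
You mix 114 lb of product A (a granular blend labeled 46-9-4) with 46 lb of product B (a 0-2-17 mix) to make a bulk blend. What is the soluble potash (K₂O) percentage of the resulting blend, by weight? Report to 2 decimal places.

Total mass = 114 + 46 = 160 lb.
K₂O mass = 4%×114 + 17%×46 = 12.38 lb.
% K₂O = 12.38 / 160 = 7.7375%.

7.74% K₂O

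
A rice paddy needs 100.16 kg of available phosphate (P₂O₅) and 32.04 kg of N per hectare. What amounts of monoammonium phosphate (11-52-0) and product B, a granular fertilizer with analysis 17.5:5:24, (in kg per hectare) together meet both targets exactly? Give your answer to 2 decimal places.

Per-hectare balance (a = monoammonium phosphate, b = product B):
P₂O₅: 0.52·a + 0.05·b = 100.16
N: 0.11·a + 0.175·b = 32.04
From row1: a = (100.16 − 0.05·b) / 0.52.
Into row2: 0.11·(100.16 − 0.05·b)/0.52 + 0.175·b = 32.04 → b = 66.0023, a = 186.269.

186.27 kg monoammonium phosphate, 66.00 kg product B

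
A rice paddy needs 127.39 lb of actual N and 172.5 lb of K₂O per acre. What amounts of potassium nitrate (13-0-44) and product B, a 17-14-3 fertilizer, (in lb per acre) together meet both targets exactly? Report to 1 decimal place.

359.7 lb potassium nitrate, 474.3 lb product B

Let a = lb of potassium nitrate, b = lb of product B (per acre).
N: 0.13·a + 0.17·b = 127.39
K₂O: 0.44·a + 0.03·b = 172.5
Eliminate b: (row1) − 0.17/0.03·(row2) → -2.36333·a = -850.11, so a = 359.708.
Then b = (172.5 − 0.44·359.708) / 0.03 = 474.282.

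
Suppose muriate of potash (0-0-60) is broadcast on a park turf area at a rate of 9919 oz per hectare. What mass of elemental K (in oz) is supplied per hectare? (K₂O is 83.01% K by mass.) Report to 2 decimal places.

4940.26 oz K per hectare

K₂O per hectare = 9919 × 60% = 5951.4 oz.
Elemental K = 5951.4 × 0.8301 = 4940.257 oz per hectare.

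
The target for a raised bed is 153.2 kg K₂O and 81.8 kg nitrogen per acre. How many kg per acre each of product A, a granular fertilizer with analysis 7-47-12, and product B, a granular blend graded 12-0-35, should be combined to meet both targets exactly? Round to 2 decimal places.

1014.46 kg product A, 89.90 kg product B

Let a = kg of product A, b = kg of product B (per acre).
K₂O: 0.12·a + 0.35·b = 153.2
N: 0.07·a + 0.12·b = 81.8
Eliminate b: (row1) − 0.35/0.12·(row2) → -0.0841667·a = -85.3833, so a = 1014.455.
Then b = (81.8 − 0.07·1014.455) / 0.12 = 89.901.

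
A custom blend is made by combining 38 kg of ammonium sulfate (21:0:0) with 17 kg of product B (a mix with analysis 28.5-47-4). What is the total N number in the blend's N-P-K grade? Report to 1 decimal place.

23.3% N

Total mass = 38 + 17 = 55 kg.
N mass = 21%×38 + 28.5%×17 = 12.825 kg.
% N = 12.825 / 55 = 23.3182%.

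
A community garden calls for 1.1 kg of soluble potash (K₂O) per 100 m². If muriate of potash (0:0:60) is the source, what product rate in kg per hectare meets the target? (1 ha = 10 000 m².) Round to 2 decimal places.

Product per 100 m² = 1.1 / 60% = 1.83333 kg.
Convert to per hectare: 1.83333 × 100 = 183.333 kg.

183.33 kg of product per hectare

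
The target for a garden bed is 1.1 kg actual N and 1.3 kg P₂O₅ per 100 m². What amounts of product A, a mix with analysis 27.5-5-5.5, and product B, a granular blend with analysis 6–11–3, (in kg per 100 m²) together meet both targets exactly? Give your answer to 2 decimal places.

1.58 kg product A, 11.10 kg product B

Let a = kg of product A, b = kg of product B (per 100 m²).
N: 0.275·a + 0.06·b = 1.1
P₂O₅: 0.05·a + 0.11·b = 1.3
Eliminate a: (row1) − 0.275/0.05·(row2) → -0.545·b = -6.05, so b = 11.1009.
Back-substitute: a = (1.1 − 0.06·11.1009) / 0.275 = 1.57798.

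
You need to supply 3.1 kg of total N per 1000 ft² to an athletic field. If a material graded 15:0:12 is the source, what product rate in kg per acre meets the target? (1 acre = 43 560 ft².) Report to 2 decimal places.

Product per 1000 ft² = 3.1 / 15% = 20.6667 kg.
Convert to per acre: 20.6667 × 43.56 = 900.24 kg.

900.24 kg of product per acre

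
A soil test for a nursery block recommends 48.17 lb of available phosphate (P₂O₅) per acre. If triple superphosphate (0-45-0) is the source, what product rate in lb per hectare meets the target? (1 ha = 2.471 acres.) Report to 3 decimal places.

264.507 lb of product per hectare

Product per acre = 48.17 / 45% = 107.044 lb.
Convert to per hectare: 107.044 × 2.471 = 264.5068 lb.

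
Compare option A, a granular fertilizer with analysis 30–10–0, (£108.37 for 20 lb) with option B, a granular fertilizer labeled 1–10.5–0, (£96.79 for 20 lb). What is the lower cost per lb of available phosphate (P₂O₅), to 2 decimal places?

option A: P₂O₅ per bag = 20 × 10% = 2 lb; cost = 108.37 / 2 = £54.1850/lb P₂O₅.
option B: P₂O₅ per bag = 20 × 10.5% = 2.1 lb; cost = 96.79 / 2.1 = £46.0905/lb P₂O₅.
option B is cheaper.

£46.09 per lb P₂O₅ (option B)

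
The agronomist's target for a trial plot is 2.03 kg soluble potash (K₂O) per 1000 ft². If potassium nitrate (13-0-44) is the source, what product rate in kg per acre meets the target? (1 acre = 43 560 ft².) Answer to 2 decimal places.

200.97 kg of product per acre

Product per 1000 ft² = 2.03 / 44% = 4.61364 kg.
Convert to per acre: 4.61364 × 43.56 = 200.97 kg.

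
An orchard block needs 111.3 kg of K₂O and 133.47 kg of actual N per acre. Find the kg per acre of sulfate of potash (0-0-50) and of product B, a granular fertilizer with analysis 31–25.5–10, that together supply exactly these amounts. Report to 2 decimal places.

136.49 kg sulfate of potash, 430.55 kg product B

Let a = kg of sulfate of potash, b = kg of product B (per acre).
K₂O: 0.5·a + 0.1·b = 111.3
N: 0·a + 0.31·b = 133.47
Solving simultaneously: a = 136.4903, b = 430.548.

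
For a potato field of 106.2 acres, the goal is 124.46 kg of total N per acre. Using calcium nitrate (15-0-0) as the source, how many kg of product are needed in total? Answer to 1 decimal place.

88117.7 kg

Product per acre = 124.46 / 15% = 829.733 kg.
Total product = 829.733 × 106.2 = 88117.68 kg.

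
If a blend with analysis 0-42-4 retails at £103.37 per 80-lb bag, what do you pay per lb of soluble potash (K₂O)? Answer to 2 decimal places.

K₂O in bag = 80 × 4% = 3.2 lb.
Cost per lb K₂O = £103.37 / 3.2 = £32.3031.

£32.30 per lb K₂O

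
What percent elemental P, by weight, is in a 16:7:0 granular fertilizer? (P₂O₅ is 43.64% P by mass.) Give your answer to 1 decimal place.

3.1% P

%P = 7 × 0.4364 = 3.0548%.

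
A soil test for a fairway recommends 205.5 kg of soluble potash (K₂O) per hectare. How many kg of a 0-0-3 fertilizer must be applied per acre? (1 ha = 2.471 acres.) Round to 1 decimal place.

Product per hectare = 205.5 / 3% = 6850 kg.
Convert to per acre: 6850 × 0.404694 = 2772.16 kg.

2772.2 kg of product per acre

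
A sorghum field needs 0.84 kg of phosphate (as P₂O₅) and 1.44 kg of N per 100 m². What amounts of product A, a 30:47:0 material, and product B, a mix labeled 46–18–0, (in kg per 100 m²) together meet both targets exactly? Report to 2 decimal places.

0.78 kg product A, 2.62 kg product B

Per-100 m² balance (a = product A, b = product B):
P₂O₅: 0.47·a + 0.18·b = 0.84
N: 0.3·a + 0.46·b = 1.44
Solving simultaneously: a = 0.784217, b = 2.61899.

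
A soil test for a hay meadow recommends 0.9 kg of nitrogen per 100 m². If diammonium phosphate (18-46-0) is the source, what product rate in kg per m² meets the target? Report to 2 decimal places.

0.05 kg of product per sq m

Product per 100 m² = 0.9 / 18% = 5 kg.
Convert to per m²: 5 × 0.01 = 0.05 kg.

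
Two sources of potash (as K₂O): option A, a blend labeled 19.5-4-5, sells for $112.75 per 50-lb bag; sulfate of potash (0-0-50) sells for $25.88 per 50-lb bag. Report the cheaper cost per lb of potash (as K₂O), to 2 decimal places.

option A: K₂O per bag = 50 × 5% = 2.5 lb; cost = 112.75 / 2.5 = $45.1000/lb K₂O.
sulfate of potash: K₂O per bag = 50 × 50% = 25 lb; cost = 25.88 / 25 = $1.0352/lb K₂O.
sulfate of potash is cheaper.

$1.04 per lb K₂O (sulfate of potash)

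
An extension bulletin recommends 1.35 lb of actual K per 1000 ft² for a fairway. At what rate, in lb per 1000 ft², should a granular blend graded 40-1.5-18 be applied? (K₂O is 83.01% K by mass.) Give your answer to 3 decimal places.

As K₂O: 1.35 / 0.8301 = 1.62631 lb per 1000 ft².
Product per 1000 ft² = 1.62631 / 18% = 9.03506 lb.

9.035 lb of product per thousand sq ft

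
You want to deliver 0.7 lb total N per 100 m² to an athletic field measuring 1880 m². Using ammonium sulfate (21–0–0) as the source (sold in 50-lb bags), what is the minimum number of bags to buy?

2 bags

Product per 100 m² = 0.7 / 21% = 3.33333 lb.
Total product = 3.33333 × 1880 / 100 = 62.6667 lb.
Bags = ⌈62.6667 / 50⌉ = 2.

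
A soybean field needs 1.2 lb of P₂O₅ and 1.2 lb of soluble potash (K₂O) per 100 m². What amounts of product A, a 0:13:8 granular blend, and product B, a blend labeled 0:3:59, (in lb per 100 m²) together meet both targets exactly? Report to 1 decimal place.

With a, b = lb per 100 m² of product A and product B:
P₂O₅: 0.13·a + 0.03·b = 1.2
K₂O: 0.08·a + 0.59·b = 1.2
Eliminate b: (row1) − 0.03/0.59·(row2) → 0.125932·a = 1.13898, so a = 9.04441.
Then b = (1.2 − 0.08·9.04441) / 0.59 = 0.807537.

9.0 lb product A, 0.8 lb product B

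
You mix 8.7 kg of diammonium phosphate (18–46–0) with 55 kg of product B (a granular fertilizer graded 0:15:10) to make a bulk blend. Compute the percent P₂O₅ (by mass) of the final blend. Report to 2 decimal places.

19.23% P₂O₅

Total mass = 8.7 + 55 = 63.7 kg.
P₂O₅ mass = 46%×8.7 + 15%×55 = 12.252 kg.
% P₂O₅ = 12.252 / 63.7 = 19.2339%.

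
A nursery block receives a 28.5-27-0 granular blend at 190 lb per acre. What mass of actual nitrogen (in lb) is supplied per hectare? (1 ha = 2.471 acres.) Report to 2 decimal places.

nitrogen per acre = 190 × 28.5% = 54.15 lb.
Convert to per hectare: 54.15 × 2.471 = 133.8047 lb.

133.80 lb N per hectare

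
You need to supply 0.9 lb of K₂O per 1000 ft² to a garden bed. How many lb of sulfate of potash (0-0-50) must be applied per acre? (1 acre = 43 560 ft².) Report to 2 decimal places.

Product per 1000 ft² = 0.9 / 50% = 1.8 lb.
Convert to per acre: 1.8 × 43.56 = 78.408 lb.

78.41 lb of product per acre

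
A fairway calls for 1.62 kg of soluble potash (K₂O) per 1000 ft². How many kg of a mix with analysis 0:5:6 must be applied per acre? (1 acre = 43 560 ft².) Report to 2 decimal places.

1176.12 kg of product per acre

Product per 1000 ft² = 1.62 / 6% = 27 kg.
Convert to per acre: 27 × 43.56 = 1176.12 kg.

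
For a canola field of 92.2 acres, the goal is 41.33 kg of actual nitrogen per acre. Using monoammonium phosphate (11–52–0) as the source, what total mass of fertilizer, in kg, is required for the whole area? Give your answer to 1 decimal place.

Product per acre = 41.33 / 11% = 375.727 kg.
Total product = 375.727 × 92.2 = 34642.05 kg.

34642.1 kg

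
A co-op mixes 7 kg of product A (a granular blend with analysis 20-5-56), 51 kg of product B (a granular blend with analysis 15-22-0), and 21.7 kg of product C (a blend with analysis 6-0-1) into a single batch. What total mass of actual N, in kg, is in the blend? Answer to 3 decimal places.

N mass = 20%×7 + 15%×51 + 6%×21.7 = 10.352 kg.

10.352 kg N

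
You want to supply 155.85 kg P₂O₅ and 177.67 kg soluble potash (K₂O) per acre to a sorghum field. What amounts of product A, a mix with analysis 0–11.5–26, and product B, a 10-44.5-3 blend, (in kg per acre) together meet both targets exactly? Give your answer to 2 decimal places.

662.70 kg product A, 178.97 kg product B

With a, b = kg per acre of product A and product B:
P₂O₅: 0.115·a + 0.445·b = 155.85
K₂O: 0.26·a + 0.03·b = 177.67
Eliminate b: (row1) − 0.445/0.03·(row2) → -3.74167·a = -2479.59, so a = 662.696.
Then b = (177.67 − 0.26·662.696) / 0.03 = 178.966.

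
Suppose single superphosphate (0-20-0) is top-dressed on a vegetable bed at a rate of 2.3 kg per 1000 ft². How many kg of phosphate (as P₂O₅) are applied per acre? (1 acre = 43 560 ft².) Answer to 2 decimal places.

P₂O₅ per 1000 ft² = 2.3 × 20% = 0.46 kg.
Convert to per acre: 0.46 × 43.56 = 20.0376 kg.

20.04 kg P₂O₅ per acre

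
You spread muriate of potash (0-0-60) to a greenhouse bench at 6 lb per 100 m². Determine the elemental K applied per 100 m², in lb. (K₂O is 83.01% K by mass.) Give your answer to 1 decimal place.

K₂O per 100 m² = 6 × 60% = 3.6 lb.
Elemental K = 3.6 × 0.8301 = 2.98836 lb per 100 m².

3.0 lb K per hundred sq m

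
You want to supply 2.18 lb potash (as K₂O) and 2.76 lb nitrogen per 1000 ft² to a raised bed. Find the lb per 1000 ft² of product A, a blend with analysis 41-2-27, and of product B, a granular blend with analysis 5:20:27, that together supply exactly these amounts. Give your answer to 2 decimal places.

6.55 lb product A, 1.53 lb product B

With a, b = lb per 1000 ft² of product A and product B:
K₂O: 0.27·a + 0.27·b = 2.18
N: 0.41·a + 0.05·b = 2.76
Eliminate b: (row1) − 0.27/0.05·(row2) → -1.944·a = -12.724, so a = 6.54527.
Then b = (2.76 − 0.41·6.54527) / 0.05 = 1.52881.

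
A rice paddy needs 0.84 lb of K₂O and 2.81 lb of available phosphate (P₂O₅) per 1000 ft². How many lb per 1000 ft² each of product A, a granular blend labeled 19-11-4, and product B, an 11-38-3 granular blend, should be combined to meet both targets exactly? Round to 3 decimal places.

19.739 lb product A, 1.681 lb product B

Per-1000 ft² balance (a = product A, b = product B):
K₂O: 0.04·a + 0.03·b = 0.84
P₂O₅: 0.11·a + 0.38·b = 2.81
Eliminate b: (row1) − 0.03/0.38·(row2) → 0.0313158·a = 0.618158, so a = 19.739496.
Then b = (2.81 − 0.11·19.739496) / 0.38 = 1.68067.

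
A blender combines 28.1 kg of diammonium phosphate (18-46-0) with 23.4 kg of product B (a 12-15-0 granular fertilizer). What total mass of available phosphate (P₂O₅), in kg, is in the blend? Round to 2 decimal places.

P₂O₅ mass = 46%×28.1 + 15%×23.4 = 16.436 kg.

16.44 kg P₂O₅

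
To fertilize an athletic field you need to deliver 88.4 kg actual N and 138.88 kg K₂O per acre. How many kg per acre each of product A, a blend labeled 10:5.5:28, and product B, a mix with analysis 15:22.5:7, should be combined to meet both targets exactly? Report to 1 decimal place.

Let a = kg of product A, b = kg of product B (per acre).
N: 0.1·a + 0.15·b = 88.4
K₂O: 0.28·a + 0.07·b = 138.88
Eliminate b: (row1) − 0.15/0.07·(row2) → -0.5·a = -209.2, so a = 418.4.
Then b = (138.88 − 0.28·418.4) / 0.07 = 310.4.

418.4 kg product A, 310.4 kg product B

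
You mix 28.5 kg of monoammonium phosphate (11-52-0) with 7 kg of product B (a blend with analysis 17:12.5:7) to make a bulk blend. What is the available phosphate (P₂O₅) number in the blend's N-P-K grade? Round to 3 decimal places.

Total mass = 28.5 + 7 = 35.5 kg.
P₂O₅ mass = 52%×28.5 + 12.5%×7 = 15.695 kg.
% P₂O₅ = 15.695 / 35.5 = 44.2113%.

44.211% P₂O₅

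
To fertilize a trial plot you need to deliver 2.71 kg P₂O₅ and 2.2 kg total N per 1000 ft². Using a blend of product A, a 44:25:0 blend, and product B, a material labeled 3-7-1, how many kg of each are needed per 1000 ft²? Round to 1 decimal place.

Per-1000 ft² balance (a = product A, b = product B):
P₂O₅: 0.25·a + 0.07·b = 2.71
N: 0.44·a + 0.03·b = 2.2
From row1: a = (2.71 − 0.07·b) / 0.25.
Into row2: 0.44·(2.71 − 0.07·b)/0.25 + 0.03·b = 2.2 → b = 27.5708, a = 3.12017.

3.1 kg product A, 27.6 kg product B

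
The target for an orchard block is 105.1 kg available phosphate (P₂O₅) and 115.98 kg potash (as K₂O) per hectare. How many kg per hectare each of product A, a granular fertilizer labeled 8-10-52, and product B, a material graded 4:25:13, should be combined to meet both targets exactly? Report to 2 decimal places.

131.04 kg product A, 367.98 kg product B

Per-hectare balance (a = product A, b = product B):
P₂O₅: 0.1·a + 0.25·b = 105.1
K₂O: 0.52·a + 0.13·b = 115.98
Eliminate b: (row1) − 0.25/0.13·(row2) → -0.9·a = -117.938, so a = 131.043.
Then b = (115.98 − 0.52·131.043) / 0.13 = 367.983.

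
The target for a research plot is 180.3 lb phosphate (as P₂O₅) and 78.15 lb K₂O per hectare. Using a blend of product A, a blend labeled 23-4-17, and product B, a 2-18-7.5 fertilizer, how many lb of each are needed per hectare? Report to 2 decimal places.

With a, b = lb per hectare of product A and product B:
P₂O₅: 0.04·a + 0.18·b = 180.3
K₂O: 0.17·a + 0.075·b = 78.15
Eliminate a: (row1) − 0.04/0.17·(row2) → 0.162353·b = 161.912, so b = 997.283.
Back-substitute: a = (180.3 − 0.18·997.283) / 0.04 = 19.7283.

19.73 lb product A, 997.28 lb product B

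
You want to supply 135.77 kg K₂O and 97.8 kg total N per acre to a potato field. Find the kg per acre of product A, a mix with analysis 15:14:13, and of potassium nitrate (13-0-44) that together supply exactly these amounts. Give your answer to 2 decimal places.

With a, b = kg per acre of product A and potassium nitrate:
K₂O: 0.13·a + 0.44·b = 135.77
N: 0.15·a + 0.13·b = 97.8
From row1: a = (135.77 − 0.44·b) / 0.13.
Into row2: 0.15·(135.77 − 0.44·b)/0.13 + 0.13·b = 97.8 → b = 155.835, a = 516.943.

516.94 kg product A, 155.84 kg potassium nitrate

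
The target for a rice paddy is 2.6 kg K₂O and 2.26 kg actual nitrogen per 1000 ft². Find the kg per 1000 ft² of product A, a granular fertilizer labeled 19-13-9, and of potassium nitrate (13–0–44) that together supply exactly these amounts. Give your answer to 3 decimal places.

With a, b = kg per 1000 ft² of product A and potassium nitrate:
K₂O: 0.09·a + 0.44·b = 2.6
N: 0.19·a + 0.13·b = 2.26
Solving simultaneously: a = 9.12935, b = 4.04172.

9.129 kg product A, 4.042 kg potassium nitrate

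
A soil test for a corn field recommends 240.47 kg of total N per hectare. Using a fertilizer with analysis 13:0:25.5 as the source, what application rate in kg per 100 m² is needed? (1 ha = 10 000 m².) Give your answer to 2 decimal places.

18.50 kg of product per hundred sq m

Product per hectare = 240.47 / 13% = 1849.77 kg.
Convert to per 100 m²: 1849.77 × 0.01 = 18.4977 kg.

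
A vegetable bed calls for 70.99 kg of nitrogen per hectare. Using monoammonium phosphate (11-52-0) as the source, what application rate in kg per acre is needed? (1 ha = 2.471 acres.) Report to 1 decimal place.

261.2 kg of product per acre

Product per hectare = 70.99 / 11% = 645.364 kg.
Convert to per acre: 645.364 × 0.404694 = 261.175 kg.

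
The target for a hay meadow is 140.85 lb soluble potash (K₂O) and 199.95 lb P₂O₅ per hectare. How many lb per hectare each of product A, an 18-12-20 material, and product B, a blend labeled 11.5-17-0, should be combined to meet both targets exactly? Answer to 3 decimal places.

704.250 lb product A, 679.059 lb product B

With a, b = lb per hectare of product A and product B:
K₂O: 0.2·a + 0·b = 140.85
P₂O₅: 0.12·a + 0.17·b = 199.95
Eliminate b: (row1) − 0/0.17·(row2) → 0.2·a = 140.85, so a = 704.25.
Then b = (199.95 − 0.12·704.25) / 0.17 = 679.0588.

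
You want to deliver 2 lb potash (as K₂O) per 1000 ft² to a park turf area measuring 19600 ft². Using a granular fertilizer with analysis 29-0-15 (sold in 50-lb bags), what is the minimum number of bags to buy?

6 bags

Product per 1000 ft² = 2 / 15% = 13.3333 lb.
Total product = 13.3333 × 19600 / 1000 = 261.333 lb.
Bags = ⌈261.333 / 50⌉ = 6.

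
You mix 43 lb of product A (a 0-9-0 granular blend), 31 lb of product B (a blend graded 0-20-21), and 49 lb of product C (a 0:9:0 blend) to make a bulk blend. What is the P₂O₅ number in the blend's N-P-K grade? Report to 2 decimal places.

Total mass = 43 + 31 + 49 = 123 lb.
P₂O₅ mass = 9%×43 + 20%×31 + 9%×49 = 14.48 lb.
% P₂O₅ = 14.48 / 123 = 11.7724%.

11.77% P₂O₅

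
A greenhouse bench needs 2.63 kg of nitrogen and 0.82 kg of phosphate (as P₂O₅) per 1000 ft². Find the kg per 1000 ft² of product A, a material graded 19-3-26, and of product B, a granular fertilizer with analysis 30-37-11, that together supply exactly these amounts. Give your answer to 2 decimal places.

11.86 kg product A, 1.25 kg product B

Per-1000 ft² balance (a = product A, b = product B):
N: 0.19·a + 0.3·b = 2.63
P₂O₅: 0.03·a + 0.37·b = 0.82
Eliminate b: (row1) − 0.3/0.37·(row2) → 0.165676·a = 1.96514, so a = 11.8613.
Then b = (0.82 − 0.03·11.8613) / 0.37 = 1.25449.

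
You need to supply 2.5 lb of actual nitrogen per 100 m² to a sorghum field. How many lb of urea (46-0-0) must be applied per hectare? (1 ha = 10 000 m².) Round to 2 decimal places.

Product per 100 m² = 2.5 / 46% = 5.43478 lb.
Convert to per hectare: 5.43478 × 100 = 543.478 lb.

543.48 lb of product per hectare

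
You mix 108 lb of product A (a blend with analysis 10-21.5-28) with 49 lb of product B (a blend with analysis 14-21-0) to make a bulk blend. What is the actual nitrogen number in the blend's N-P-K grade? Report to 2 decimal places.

Total mass = 108 + 49 = 157 lb.
N mass = 10%×108 + 14%×49 = 17.66 lb.
% N = 17.66 / 157 = 11.2484%.

11.25% N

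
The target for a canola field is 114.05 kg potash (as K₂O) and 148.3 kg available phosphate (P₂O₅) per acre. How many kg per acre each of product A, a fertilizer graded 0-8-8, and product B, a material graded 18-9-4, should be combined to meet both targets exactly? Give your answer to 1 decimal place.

1083.1 kg product A, 685.0 kg product B

With a, b = kg per acre of product A and product B:
K₂O: 0.08·a + 0.04·b = 114.05
P₂O₅: 0.08·a + 0.09·b = 148.3
Solving simultaneously: a = 1083.12, b = 685.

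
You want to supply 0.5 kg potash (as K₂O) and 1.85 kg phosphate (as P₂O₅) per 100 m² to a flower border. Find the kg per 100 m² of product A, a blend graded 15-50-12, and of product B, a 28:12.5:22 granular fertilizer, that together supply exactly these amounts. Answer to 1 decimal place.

With a, b = kg per 100 m² of product A and product B:
K₂O: 0.12·a + 0.22·b = 0.5
P₂O₅: 0.5·a + 0.125·b = 1.85
Eliminate a: (row1) − 0.12/0.5·(row2) → 0.19·b = 0.056, so b = 0.294737.
Back-substitute: a = (0.5 − 0.22·0.294737) / 0.12 = 3.62632.

3.6 kg product A, 0.3 kg product B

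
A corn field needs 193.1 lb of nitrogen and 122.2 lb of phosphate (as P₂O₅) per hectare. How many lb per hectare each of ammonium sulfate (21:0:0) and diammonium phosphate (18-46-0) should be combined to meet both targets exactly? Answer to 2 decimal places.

691.82 lb ammonium sulfate, 265.65 lb diammonium phosphate

Per-hectare balance (a = ammonium sulfate, b = diammonium phosphate):
N: 0.21·a + 0.18·b = 193.1
P₂O₅: 0·a + 0.46·b = 122.2
Solving simultaneously: a = 691.822, b = 265.652.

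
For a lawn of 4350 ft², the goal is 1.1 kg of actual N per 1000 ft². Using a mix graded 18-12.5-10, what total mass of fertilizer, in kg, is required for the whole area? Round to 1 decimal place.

Product per 1000 ft² = 1.1 / 18% = 6.11111 kg.
Total product = 6.11111 × 4350 / 1000 = 26.5833 kg.

26.6 kg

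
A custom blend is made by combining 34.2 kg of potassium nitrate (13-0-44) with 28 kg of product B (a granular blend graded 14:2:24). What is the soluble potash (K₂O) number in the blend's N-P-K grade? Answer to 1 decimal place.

35.0% K₂O

Total mass = 34.2 + 28 = 62.2 kg.
K₂O mass = 44%×34.2 + 24%×28 = 21.768 kg.
% K₂O = 21.768 / 62.2 = 34.9968%.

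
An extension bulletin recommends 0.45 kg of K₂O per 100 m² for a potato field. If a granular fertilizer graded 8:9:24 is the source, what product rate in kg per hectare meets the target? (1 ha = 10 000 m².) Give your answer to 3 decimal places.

Product per 100 m² = 0.45 / 24% = 1.875 kg.
Convert to per hectare: 1.875 × 100 = 187.5 kg.

187.500 kg of product per hectare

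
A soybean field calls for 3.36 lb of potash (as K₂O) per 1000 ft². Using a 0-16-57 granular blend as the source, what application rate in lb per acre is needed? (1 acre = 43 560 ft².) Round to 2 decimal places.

256.77 lb of product per acre

Product per 1000 ft² = 3.36 / 57% = 5.89474 lb.
Convert to per acre: 5.89474 × 43.56 = 256.7747 lb.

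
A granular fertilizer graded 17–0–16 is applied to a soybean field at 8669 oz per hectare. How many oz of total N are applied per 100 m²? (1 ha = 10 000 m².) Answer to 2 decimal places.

14.74 oz N per hundred sq m

nitrogen per hectare = 8669 × 17% = 1473.73 oz.
Convert to per 100 m²: 1473.73 × 0.01 = 14.7373 oz.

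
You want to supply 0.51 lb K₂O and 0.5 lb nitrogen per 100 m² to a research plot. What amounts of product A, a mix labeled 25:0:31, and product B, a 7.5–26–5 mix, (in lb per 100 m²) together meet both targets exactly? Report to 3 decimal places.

Let a = lb of product A, b = lb of product B (per 100 m²).
K₂O: 0.31·a + 0.05·b = 0.51
N: 0.25·a + 0.075·b = 0.5
Eliminate a: (row1) − 0.31/0.25·(row2) → -0.043·b = -0.11, so b = 2.55814.
Back-substitute: a = (0.51 − 0.05·2.55814) / 0.31 = 1.23256.

1.233 lb product A, 2.558 lb product B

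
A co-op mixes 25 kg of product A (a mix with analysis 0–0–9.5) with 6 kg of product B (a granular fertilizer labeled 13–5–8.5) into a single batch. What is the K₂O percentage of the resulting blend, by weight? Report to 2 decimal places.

9.31% K₂O

Total mass = 25 + 6 = 31 kg.
K₂O mass = 9.5%×25 + 8.5%×6 = 2.885 kg.
% K₂O = 2.885 / 31 = 9.30645%.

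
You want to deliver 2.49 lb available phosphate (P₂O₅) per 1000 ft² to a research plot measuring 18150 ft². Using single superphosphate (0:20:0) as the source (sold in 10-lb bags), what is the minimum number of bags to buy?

Product per 1000 ft² = 2.49 / 20% = 12.45 lb.
Total product = 12.45 × 18150 / 1000 = 225.968 lb.
Bags = ⌈225.968 / 10⌉ = 23.

23 bags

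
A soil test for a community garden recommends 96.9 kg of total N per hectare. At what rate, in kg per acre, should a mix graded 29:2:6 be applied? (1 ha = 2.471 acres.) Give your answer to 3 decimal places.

Product per hectare = 96.9 / 29% = 334.138 kg.
Convert to per acre: 334.138 × 0.404694 = 135.2238 kg.

135.224 kg of product per acre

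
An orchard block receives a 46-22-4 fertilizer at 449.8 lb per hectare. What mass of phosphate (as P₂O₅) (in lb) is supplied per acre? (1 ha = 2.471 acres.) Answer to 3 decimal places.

P₂O₅ per hectare = 449.8 × 22% = 98.956 lb.
Convert to per acre: 98.956 × 0.404694 = 40.0469 lb.

40.047 lb P₂O₅ per acre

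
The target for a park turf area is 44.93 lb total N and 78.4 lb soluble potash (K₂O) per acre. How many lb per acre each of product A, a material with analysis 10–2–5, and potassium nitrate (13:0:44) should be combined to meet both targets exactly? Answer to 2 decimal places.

255.39 lb product A, 149.16 lb potassium nitrate

Per-acre balance (a = product A, b = potassium nitrate):
N: 0.1·a + 0.13·b = 44.93
K₂O: 0.05·a + 0.44·b = 78.4
Eliminate a: (row1) − 0.1/0.05·(row2) → -0.75·b = -111.87, so b = 149.16.
Back-substitute: a = (44.93 − 0.13·149.16) / 0.1 = 255.392.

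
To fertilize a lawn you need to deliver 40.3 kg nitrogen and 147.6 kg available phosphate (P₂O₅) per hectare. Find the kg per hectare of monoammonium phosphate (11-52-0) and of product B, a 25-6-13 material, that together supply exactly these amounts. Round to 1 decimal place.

With a, b = kg per hectare of monoammonium phosphate and product B:
N: 0.11·a + 0.25·b = 40.3
P₂O₅: 0.52·a + 0.06·b = 147.6
Eliminate b: (row1) − 0.25/0.06·(row2) → -2.05667·a = -574.7, so a = 279.433.
Then b = (147.6 − 0.52·279.433) / 0.06 = 38.2496.

279.4 kg monoammonium phosphate, 38.2 kg product B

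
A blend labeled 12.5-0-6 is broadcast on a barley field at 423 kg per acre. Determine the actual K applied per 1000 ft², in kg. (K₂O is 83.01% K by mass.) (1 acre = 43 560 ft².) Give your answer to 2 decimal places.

K₂O per acre = 423 × 6% = 25.38 kg.
Elemental K = 25.38 × 0.8301 = 21.0679 kg per acre.
Convert to per 1000 ft²: 21.0679 × 0.0229568 = 0.483653 kg.

0.48 kg K per thousand sq ft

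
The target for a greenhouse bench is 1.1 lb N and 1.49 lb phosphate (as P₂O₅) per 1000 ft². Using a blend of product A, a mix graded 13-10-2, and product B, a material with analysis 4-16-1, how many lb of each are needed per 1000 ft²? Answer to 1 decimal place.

6.9 lb product A, 5.0 lb product B

Let a = lb of product A, b = lb of product B (per 1000 ft²).
N: 0.13·a + 0.04·b = 1.1
P₂O₅: 0.1·a + 0.16·b = 1.49
Eliminate b: (row1) − 0.04/0.16·(row2) → 0.105·a = 0.7275, so a = 6.92857.
Then b = (1.49 − 0.1·6.92857) / 0.16 = 4.98214.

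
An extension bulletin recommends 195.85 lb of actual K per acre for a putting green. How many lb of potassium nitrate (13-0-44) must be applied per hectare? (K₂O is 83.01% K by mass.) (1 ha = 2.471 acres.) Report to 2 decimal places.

1324.99 lb of product per hectare

As K₂O: 195.85 / 0.8301 = 235.935 lb per acre.
Product per acre = 235.935 / 44% = 536.217 lb.
Convert to per hectare: 536.217 × 2.471 = 1324.992 lb.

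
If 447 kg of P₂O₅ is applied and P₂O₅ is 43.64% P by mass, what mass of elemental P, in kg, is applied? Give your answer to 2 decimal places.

P = 447 × 0.4364 = 195.071 kg.

195.07 kg P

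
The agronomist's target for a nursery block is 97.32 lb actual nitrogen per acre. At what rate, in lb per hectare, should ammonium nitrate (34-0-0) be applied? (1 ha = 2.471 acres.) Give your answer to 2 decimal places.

Product per acre = 97.32 / 34% = 286.235 lb.
Convert to per hectare: 286.235 × 2.471 = 707.287 lb.

707.29 lb of product per hectare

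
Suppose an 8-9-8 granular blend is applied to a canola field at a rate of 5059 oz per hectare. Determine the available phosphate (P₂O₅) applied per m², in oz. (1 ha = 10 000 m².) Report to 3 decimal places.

P₂O₅ per hectare = 5059 × 9% = 455.31 oz.
Convert to per m²: 455.31 × 0.0001 = 0.045531 oz.

0.046 oz P₂O₅ per sq m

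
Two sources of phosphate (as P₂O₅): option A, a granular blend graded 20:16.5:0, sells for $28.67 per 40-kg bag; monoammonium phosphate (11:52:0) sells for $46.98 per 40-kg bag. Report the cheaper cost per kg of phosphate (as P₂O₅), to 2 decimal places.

$2.26 per kg P₂O₅ (monoammonium phosphate)

option A: P₂O₅ per bag = 40 × 16.5% = 6.6 kg; cost = 28.67 / 6.6 = $4.3439/kg P₂O₅.
monoammonium phosphate: P₂O₅ per bag = 40 × 52% = 20.8 kg; cost = 46.98 / 20.8 = $2.2587/kg P₂O₅.
monoammonium phosphate is cheaper.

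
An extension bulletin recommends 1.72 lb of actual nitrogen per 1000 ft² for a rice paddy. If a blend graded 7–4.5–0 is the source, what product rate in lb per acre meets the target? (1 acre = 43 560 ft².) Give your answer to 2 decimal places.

1070.33 lb of product per acre

Product per 1000 ft² = 1.72 / 7% = 24.5714 lb.
Convert to per acre: 24.5714 × 43.56 = 1070.331 lb.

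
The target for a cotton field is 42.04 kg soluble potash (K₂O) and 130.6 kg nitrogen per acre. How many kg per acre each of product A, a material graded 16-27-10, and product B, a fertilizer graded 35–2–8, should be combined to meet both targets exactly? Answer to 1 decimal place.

Per-acre balance (a = product A, b = product B):
K₂O: 0.1·a + 0.08·b = 42.04
N: 0.16·a + 0.35·b = 130.6
Solving simultaneously: a = 192.162, b = 285.297.

192.2 kg product A, 285.3 kg product B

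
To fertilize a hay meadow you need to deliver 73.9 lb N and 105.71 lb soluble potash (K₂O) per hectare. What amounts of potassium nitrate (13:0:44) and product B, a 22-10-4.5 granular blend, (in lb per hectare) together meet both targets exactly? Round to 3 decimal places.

219.139 lb potassium nitrate, 206.418 lb product B

With a, b = lb per hectare of potassium nitrate and product B:
N: 0.13·a + 0.22·b = 73.9
K₂O: 0.44·a + 0.045·b = 105.71
Eliminate b: (row1) − 0.22/0.045·(row2) → -2.02111·a = -442.904, so a = 219.1391.
Then b = (105.71 − 0.44·219.1391) / 0.045 = 206.4178.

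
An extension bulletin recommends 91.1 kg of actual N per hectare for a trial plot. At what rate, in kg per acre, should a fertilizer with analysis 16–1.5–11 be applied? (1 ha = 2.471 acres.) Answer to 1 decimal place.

Product per hectare = 91.1 / 16% = 569.375 kg.
Convert to per acre: 569.375 × 0.404694 = 230.423 kg.

230.4 kg of product per acre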